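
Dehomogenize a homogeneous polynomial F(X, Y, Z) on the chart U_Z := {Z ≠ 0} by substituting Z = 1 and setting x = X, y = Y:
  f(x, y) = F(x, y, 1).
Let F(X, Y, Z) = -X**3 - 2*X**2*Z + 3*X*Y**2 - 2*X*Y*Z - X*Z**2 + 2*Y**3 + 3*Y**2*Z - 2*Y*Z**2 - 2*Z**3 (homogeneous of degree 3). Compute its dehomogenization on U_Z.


f(x, y) = -x**3 - 2*x**2 + 3*x*y**2 - 2*x*y - x + 2*y**3 + 3*y**2 - 2*y - 2

On U_Z we set Z = 1. Each monomial c·X^i·Y^j·Z^k in F becomes c·x^i·y^j·1^k = c·x^i·y^j.
Substituting Z = 1: F(X, Y, 1) = -x**3 - 2*x**2 + 3*x*y**2 - 2*x*y - x + 2*y**3 + 3*y**2 - 2*y - 2.
Note: deg(f) ≤ deg(F) = 3; strict inequality happens when F is divisible by Z (lost terms).


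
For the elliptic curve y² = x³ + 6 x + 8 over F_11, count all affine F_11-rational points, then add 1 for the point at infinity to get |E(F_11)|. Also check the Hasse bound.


Affine points = {(1, 2), (1, 9), (3, 3), (3, 8), (5, 3), (5, 8), (10, 1), (10, 10)}; affine count = 8; |E(F_11)| = 9.

Discriminant check: Δ ∝ 4a³ + 27b² = 4·6³ + 27·8² = 4·216 + 27·64 ≡ 7 (mod 11). Nonzero ⇒ E is nonsingular.
For each x ∈ F_11, compute rhs = x³ + 6·x + 8 mod 11, then count y ∈ F_11 with y² ≡ rhs.
  x = 0: rhs = 8, matching y values: none (0 points).
  x = 1: rhs = 4, matching y values: 2, 9 (2 points).
  x = 2: rhs = 6, matching y values: none (0 points).
  x = 3: rhs = 9, matching y values: 3, 8 (2 points).
  x = 4: rhs = 8, matching y values: none (0 points).
  x = 5: rhs = 9, matching y values: 3, 8 (2 points).
  x = 6: rhs = 7, matching y values: none (0 points).
  x = 7: rhs = 8, matching y values: none (0 points).
  x = 8: rhs = 7, matching y values: none (0 points).
  x = 9: rhs = 10, matching y values: none (0 points).
  x = 10: rhs = 1, matching y values: 1, 10 (2 points).
Total affine count: 8.
Full point count |E(F_11)| = 8 + 1 = 9.
Hasse bound: |9 − (11+1)| = |-3| = 3 ≤ 2√11 ≈ 6.6332 ✓.


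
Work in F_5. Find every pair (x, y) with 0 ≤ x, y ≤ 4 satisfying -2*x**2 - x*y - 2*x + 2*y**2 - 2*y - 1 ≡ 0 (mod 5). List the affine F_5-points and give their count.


Affine F_5-points: {(1, 0), (1, 4), (2, 1), (3, 0), (4, 1), (4, 2)}; count = 6.

For each of the 25 pairs (x, y) ∈ F_5², evaluate f(x, y) mod 5. Record the zeros.
  x = 0: [0↦4, 1↦4, 2↦3, 3↦1, 4↦3]  zeros at y ∈ ∅
  x = 1: [0↦0, 1↦4, 2↦2, 3↦4, 4↦0]  zeros at y ∈ {0, 4}
  x = 2: [0↦2, 1↦0, 2↦2, 3↦3, 4↦3]  zeros at y ∈ {1}
  x = 3: [0↦0, 1↦2, 2↦3, 3↦3, 4↦2]  zeros at y ∈ {0}
  x = 4: [0↦4, 1↦0, 2↦0, 3↦4, 4↦2]  zeros at y ∈ {1, 2}
Collecting zeros: affine points = {(1, 0), (1, 4), (2, 1), (3, 0), (4, 1), (4, 2)}.
Total count |C(F_5)_aff| = 6.


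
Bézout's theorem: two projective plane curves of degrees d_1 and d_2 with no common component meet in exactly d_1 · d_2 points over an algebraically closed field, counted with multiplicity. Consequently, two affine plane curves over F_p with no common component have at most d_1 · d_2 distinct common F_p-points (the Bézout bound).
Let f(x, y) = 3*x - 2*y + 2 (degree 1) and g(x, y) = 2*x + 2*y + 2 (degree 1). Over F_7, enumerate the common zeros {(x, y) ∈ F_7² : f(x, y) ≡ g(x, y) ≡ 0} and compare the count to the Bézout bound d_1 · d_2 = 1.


Common zeros: {(2, 4)}; count = 1; Bézout bound = 1.

deg(f) = 1, deg(g) = 1, so Bézout bound = 1.
Scan x ∈ F_7. For each x, list the y ∈ F_7 with f(x, y) ≡ 0 and those with g(x, y) ≡ 0 (mod 7); the common zeros in that column are the intersection.
  x = 0: f ≡ 0 at y ∈ {1}; g ≡ 0 at y ∈ {6}; common: ∅.
  x = 1: f ≡ 0 at y ∈ {6}; g ≡ 0 at y ∈ {5}; common: ∅.
  x = 2: f ≡ 0 at y ∈ {4}; g ≡ 0 at y ∈ {4}; common: {4}.
  x = 3: f ≡ 0 at y ∈ {2}; g ≡ 0 at y ∈ {3}; common: ∅.
  x = 4: f ≡ 0 at y ∈ {0}; g ≡ 0 at y ∈ {2}; common: ∅.
  x = 5: f ≡ 0 at y ∈ {5}; g ≡ 0 at y ∈ {1}; common: ∅.
  x = 6: f ≡ 0 at y ∈ {3}; g ≡ 0 at y ∈ {0}; common: ∅.
Collecting: common zeros = {(2, 4)}, so the count is 1.
Comparison with the Bézout bound: 1 ≤ 1 = deg(f)·deg(g), as expected for curves with no common component (the bound is attained).


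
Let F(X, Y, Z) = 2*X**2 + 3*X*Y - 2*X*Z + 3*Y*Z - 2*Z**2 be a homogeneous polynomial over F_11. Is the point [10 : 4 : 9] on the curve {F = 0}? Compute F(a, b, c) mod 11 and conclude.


F(10,4,9) ≡ 9 (mod 11); P is NOT on the curve.

Evaluate F(10, 4, 9) term-by-term (mod 11).
  2*X**2 ↦ 2·100·1·1 = 200
  3*X*Y ↦ 3·10·4·1 = 120
  -2*X*Z ↦ -2·10·1·9 = -180
  3*Y*Z ↦ 3·1·4·9 = 108
  -2*Z**2 ↦ -2·1·1·81 = -162
Sum: F(10, 4, 9) = (200) + (120) + (-180) + (108) + (-162) = 86.
Reducing mod 11: 86 ≡ 9 (mod 11).
Since F(a, b, c) ≡ 9 ≠ 0 (mod 11), P does NOT lie on the curve.


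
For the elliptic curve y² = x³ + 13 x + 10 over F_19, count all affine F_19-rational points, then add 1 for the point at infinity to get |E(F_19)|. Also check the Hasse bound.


Affine points = {(1, 9), (1, 10), (2, 5), (2, 14), (3, 0), (6, 0), (7, 8), (7, 11), (9, 1), (9, 18), (10, 0), (13, 1), (13, 18), (16, 1), (16, 18)}; affine count = 15; |E(F_19)| = 16.

Discriminant check: Δ ∝ 4a³ + 27b² = 4·13³ + 27·10² = 4·2197 + 27·100 ≡ 12 (mod 19). Nonzero ⇒ E is nonsingular.
For each x ∈ F_19, compute rhs = x³ + 13·x + 10 mod 19, then count y ∈ F_19 with y² ≡ rhs.
  x = 0: rhs = 10, matching y values: none (0 points).
  x = 1: rhs = 5, matching y values: 9, 10 (2 points).
  x = 2: rhs = 6, matching y values: 5, 14 (2 points).
  x = 3: rhs = 0, matching y values: 0 (1 points).
  x = 4: rhs = 12, matching y values: none (0 points).
  x = 5: rhs = 10, matching y values: none (0 points).
  x = 6: rhs = 0, matching y values: 0 (1 points).
  x = 7: rhs = 7, matching y values: 8, 11 (2 points).
  x = 8: rhs = 18, matching y values: none (0 points).
  x = 9: rhs = 1, matching y values: 1, 18 (2 points).
  x = 10: rhs = 0, matching y values: 0 (1 points).
  x = 11: rhs = 2, matching y values: none (0 points).
  x = 12: rhs = 13, matching y values: none (0 points).
  x = 13: rhs = 1, matching y values: 1, 18 (2 points).
  x = 14: rhs = 10, matching y values: none (0 points).
  x = 15: rhs = 8, matching y values: none (0 points).
  x = 16: rhs = 1, matching y values: 1, 18 (2 points).
  x = 17: rhs = 14, matching y values: none (0 points).
  x = 18: rhs = 15, matching y values: none (0 points).
Total affine count: 15.
Full point count |E(F_19)| = 15 + 1 = 16.
Hasse bound: |16 − (19+1)| = |-4| = 4 ≤ 2√19 ≈ 8.7178 ✓.


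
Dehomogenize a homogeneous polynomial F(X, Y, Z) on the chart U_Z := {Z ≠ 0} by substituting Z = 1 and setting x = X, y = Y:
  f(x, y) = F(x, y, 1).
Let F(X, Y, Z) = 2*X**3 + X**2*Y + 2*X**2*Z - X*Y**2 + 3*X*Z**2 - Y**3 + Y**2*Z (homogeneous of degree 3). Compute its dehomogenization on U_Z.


f(x, y) = 2*x**3 + x**2*y + 2*x**2 - x*y**2 + 3*x - y**3 + y**2

On U_Z we set Z = 1. Each monomial c·X^i·Y^j·Z^k in F becomes c·x^i·y^j·1^k = c·x^i·y^j.
Substituting Z = 1: F(X, Y, 1) = 2*x**3 + x**2*y + 2*x**2 - x*y**2 + 3*x - y**3 + y**2.
Note: deg(f) ≤ deg(F) = 3; strict inequality happens when F is divisible by Z (lost terms).


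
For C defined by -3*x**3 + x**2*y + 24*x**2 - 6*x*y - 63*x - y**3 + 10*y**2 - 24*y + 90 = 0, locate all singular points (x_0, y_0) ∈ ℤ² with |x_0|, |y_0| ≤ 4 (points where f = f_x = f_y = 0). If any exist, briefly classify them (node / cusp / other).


Singular points: {(3, 3)}; classification: cusp.

Compute partial derivatives:
  f_x = -9*x**2 + 2*x*y + 48*x - 6*y - 63.
  f_y = x**2 - 6*x - 3*y**2 + 20*y - 24.
Scan x_0 ∈ {−4, ..., 4}. For each x_0, f_y(x_0, y) is a polynomial in y; find its integer roots y ∈ {−4, ..., 4}, then test f_x and f at those candidates.
  x = -4: f_y(-4, y) = -3*y**2 + 20*y + 16; no integer root y with |y| ≤ 4.
  x = -3: f_y(-3, y) = -3*y**2 + 20*y + 3; no integer root y with |y| ≤ 4.
  x = -2: f_y(-2, y) = -3*y**2 + 20*y - 8; no integer root y with |y| ≤ 4.
  x = -1: f_y(-1, y) = -3*y**2 + 20*y - 17; vanishes at y ∈ {1}. (-1, 1): f_x = -128 ≠ 0.
  x = 0: f_y(0, y) = -3*y**2 + 20*y - 24; no integer root y with |y| ≤ 4.
  x = 1: f_y(1, y) = -3*y**2 + 20*y - 29; no integer root y with |y| ≤ 4.
  x = 2: f_y(2, y) = -3*y**2 + 20*y - 32; vanishes at y ∈ {4}. (2, 4): f_x = -11 ≠ 0.
  x = 3: f_y(3, y) = -3*y**2 + 20*y - 33; vanishes at y ∈ {3}. (3, 3): f_x = 0, f = 0 — SINGULAR.
  x = 4: f_y(4, y) = -3*y**2 + 20*y - 32; vanishes at y ∈ {4}. (4, 4): f_x = -7 ≠ 0.
Only singular point on the grid: (3, 3).
Classify: substitute x = 3 + u, y = 3 + v and expand: f = -3*u**3 + u**2*v - v**3 + v**2.
No constant or linear terms (consistent with a singular point). Quadratic part: v**2. Cubic part: -3*u**3 + u**2*v - v**3.
The quadratic part v**2 is a perfect square, so there is a single (double) tangent line v = 0, i.e. y = 3. Restricting the cubic part to that line (v = 0) leaves -3*u**3 ≠ 0, so f is not divisible by v and the branch is v² ≈ 3*u**3 to lowest order — this is a cusp.
Classification: cusp.


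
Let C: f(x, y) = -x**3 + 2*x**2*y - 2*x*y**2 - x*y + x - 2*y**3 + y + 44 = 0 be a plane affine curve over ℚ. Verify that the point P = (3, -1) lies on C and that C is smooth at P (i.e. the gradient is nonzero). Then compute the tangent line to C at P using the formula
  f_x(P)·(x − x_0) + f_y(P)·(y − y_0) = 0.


Tangent line at P: -39*x + 22*y + 139 = 0.

Step 1: f(3, -1) = 0, so P lies on C.
Step 2: partial derivatives
  f_x(x, y) = -3*x**2 + 4*x*y - 2*y**2 - y + 1, f_y(x, y) = 2*x**2 - 4*x*y - x - 6*y**2 + 1.
  f_x(P) = -39, f_y(P) = 22 (gradient nonzero, so P is smooth).
Step 3: tangent line at P: -39·(x − 3) + 22·(y − -1) = 0.
Expanding: -39*x + 22*y + 139 = 0.


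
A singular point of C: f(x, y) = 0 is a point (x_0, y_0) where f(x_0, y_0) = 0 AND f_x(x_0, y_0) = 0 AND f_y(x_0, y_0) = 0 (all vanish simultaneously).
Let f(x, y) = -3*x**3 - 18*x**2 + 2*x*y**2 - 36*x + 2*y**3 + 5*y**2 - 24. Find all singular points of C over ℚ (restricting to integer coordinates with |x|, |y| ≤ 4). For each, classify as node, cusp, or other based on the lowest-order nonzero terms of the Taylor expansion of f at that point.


Singular points: {(-2, 0)}; classification: cusp.

Compute partial derivatives:
  f_x = -9*x**2 - 36*x + 2*y**2 - 36.
  f_y = 4*x*y + 6*y**2 + 10*y.
Scan x_0 ∈ {−4, ..., 4}. For each x_0, f_y(x_0, y) is a polynomial in y; find its integer roots y ∈ {−4, ..., 4}, then test f_x and f at those candidates.
  x = -4: f_y(-4, y) = 6*y**2 - 6*y; vanishes at y ∈ {0, 1}. (-4, 0): f_x = -36 ≠ 0; (-4, 1): f_x = -34 ≠ 0.
  x = -3: f_y(-3, y) = 6*y**2 - 2*y; vanishes at y ∈ {0}. (-3, 0): f_x = -9 ≠ 0.
  x = -2: f_y(-2, y) = 6*y**2 + 2*y; vanishes at y ∈ {0}. (-2, 0): f_x = 0, f = 0 — SINGULAR.
  x = -1: f_y(-1, y) = 6*y**2 + 6*y; vanishes at y ∈ {-1, 0}. (-1, -1): f_x = -7 ≠ 0; (-1, 0): f_x = -9 ≠ 0.
  x = 0: f_y(0, y) = 6*y**2 + 10*y; vanishes at y ∈ {0}. (0, 0): f_x = -36 ≠ 0.
  x = 1: f_y(1, y) = 6*y**2 + 14*y; vanishes at y ∈ {0}. (1, 0): f_x = -81 ≠ 0.
  x = 2: f_y(2, y) = 6*y**2 + 18*y; vanishes at y ∈ {-3, 0}. (2, -3): f_x = -126 ≠ 0; (2, 0): f_x = -144 ≠ 0.
  x = 3: f_y(3, y) = 6*y**2 + 22*y; vanishes at y ∈ {0}. (3, 0): f_x = -225 ≠ 0.
  x = 4: f_y(4, y) = 6*y**2 + 26*y; vanishes at y ∈ {0}. (4, 0): f_x = -324 ≠ 0.
Only singular point on the grid: (-2, 0).
Classify: substitute x = -2 + u, y = 0 + v and expand: f = -3*u**3 + 2*u*v**2 + 2*v**3 + v**2.
No constant or linear terms (consistent with a singular point). Quadratic part: v**2. Cubic part: -3*u**3 + 2*u*v**2 + 2*v**3.
The quadratic part v**2 is a perfect square, so there is a single (double) tangent line v = 0, i.e. y = 0. Restricting the cubic part to that line (v = 0) leaves -3*u**3 ≠ 0, so f is not divisible by v and the branch is v² ≈ 3*u**3 to lowest order — this is a cusp.
Classification: cusp.


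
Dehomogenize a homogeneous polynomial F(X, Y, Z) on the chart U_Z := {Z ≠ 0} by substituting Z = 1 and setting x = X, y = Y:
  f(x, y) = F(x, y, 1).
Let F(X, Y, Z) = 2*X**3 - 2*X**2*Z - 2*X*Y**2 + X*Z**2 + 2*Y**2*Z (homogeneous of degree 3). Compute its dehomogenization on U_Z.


f(x, y) = 2*x**3 - 2*x**2 - 2*x*y**2 + x + 2*y**2

On U_Z we set Z = 1. Each monomial c·X^i·Y^j·Z^k in F becomes c·x^i·y^j·1^k = c·x^i·y^j.
Substituting Z = 1: F(X, Y, 1) = 2*x**3 - 2*x**2 - 2*x*y**2 + x + 2*y**2.
Note: deg(f) ≤ deg(F) = 3; strict inequality happens when F is divisible by Z (lost terms).


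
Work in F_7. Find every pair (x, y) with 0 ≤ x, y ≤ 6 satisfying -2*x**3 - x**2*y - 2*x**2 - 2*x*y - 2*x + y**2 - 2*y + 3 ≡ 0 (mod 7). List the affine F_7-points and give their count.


Affine F_7-points: {(1, 1), (1, 4), (2, 4), (2, 6), (3, 1), (3, 2), (5, 1), (6, 2), (6, 6)}; count = 9.

For each of the 49 pairs (x, y) ∈ F_7², evaluate f(x, y) mod 7. Record the zeros.
  x = 0: [0↦3, 1↦2, 2↦3, 3↦6, 4↦4, 5↦4, 6↦6]  zeros at y ∈ ∅
  x = 1: [0↦4, 1↦0, 2↦5, 3↦5, 4↦0, 5↦4, 6↦3]  zeros at y ∈ {1, 4}
  x = 2: [0↦3, 1↦1, 2↦1, 3↦3, 4↦0, 5↦6, 6↦0]  zeros at y ∈ {4, 6}
  x = 3: [0↦2, 1↦0, 2↦0, 3↦2, 4↦6, 5↦5, 6↦6]  zeros at y ∈ {1, 2}
  x = 4: [0↦3, 1↦6, 2↦4, 3↦4, 4↦6, 5↦3, 6↦2]  zeros at y ∈ ∅
  x = 5: [0↦1, 1↦0, 2↦1, 3↦4, 4↦2, 5↦2, 6↦4]  zeros at y ∈ {1}
  x = 6: [0↦5, 1↦5, 2↦0, 3↦4, 4↦3, 5↦4, 6↦0]  zeros at y ∈ {2, 6}
Collecting zeros: affine points = {(1, 1), (1, 4), (2, 4), (2, 6), (3, 1), (3, 2), (5, 1), (6, 2), (6, 6)}.
Total count |C(F_7)_aff| = 9.


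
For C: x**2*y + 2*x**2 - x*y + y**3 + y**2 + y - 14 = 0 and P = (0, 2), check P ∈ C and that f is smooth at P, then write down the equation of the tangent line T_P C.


Tangent line at P: -2*x + 17*y - 34 = 0.

Step 1: f(0, 2) = 0, so P lies on C.
Step 2: partial derivatives
  f_x(x, y) = 2*x*y + 4*x - y, f_y(x, y) = x**2 - x + 3*y**2 + 2*y + 1.
  f_x(P) = -2, f_y(P) = 17 (gradient nonzero, so P is smooth).
Step 3: tangent line at P: -2·(x − 0) + 17·(y − 2) = 0.
Expanding: -2*x + 17*y - 34 = 0.


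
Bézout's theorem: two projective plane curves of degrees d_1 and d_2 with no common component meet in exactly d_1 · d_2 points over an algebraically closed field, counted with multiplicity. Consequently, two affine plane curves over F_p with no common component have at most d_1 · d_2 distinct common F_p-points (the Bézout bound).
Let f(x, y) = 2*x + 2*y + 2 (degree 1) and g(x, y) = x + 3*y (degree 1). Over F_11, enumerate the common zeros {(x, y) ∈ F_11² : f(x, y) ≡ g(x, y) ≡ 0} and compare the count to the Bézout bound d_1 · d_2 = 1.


Common zeros: {(4, 6)}; count = 1; Bézout bound = 1.

deg(f) = 1, deg(g) = 1, so Bézout bound = 1.
Scan x ∈ F_11. For each x, list the y ∈ F_11 with f(x, y) ≡ 0 and those with g(x, y) ≡ 0 (mod 11); the common zeros in that column are the intersection.
  x = 0: f ≡ 0 at y ∈ {10}; g ≡ 0 at y ∈ {0}; common: ∅.
  x = 1: f ≡ 0 at y ∈ {9}; g ≡ 0 at y ∈ {7}; common: ∅.
  x = 2: f ≡ 0 at y ∈ {8}; g ≡ 0 at y ∈ {3}; common: ∅.
  x = 3: f ≡ 0 at y ∈ {7}; g ≡ 0 at y ∈ {10}; common: ∅.
  x = 4: f ≡ 0 at y ∈ {6}; g ≡ 0 at y ∈ {6}; common: {6}.
  x = 5: f ≡ 0 at y ∈ {5}; g ≡ 0 at y ∈ {2}; common: ∅.
  x = 6: f ≡ 0 at y ∈ {4}; g ≡ 0 at y ∈ {9}; common: ∅.
  x = 7: f ≡ 0 at y ∈ {3}; g ≡ 0 at y ∈ {5}; common: ∅.
  x = 8: f ≡ 0 at y ∈ {2}; g ≡ 0 at y ∈ {1}; common: ∅.
  x = 9: f ≡ 0 at y ∈ {1}; g ≡ 0 at y ∈ {8}; common: ∅.
  x = 10: f ≡ 0 at y ∈ {0}; g ≡ 0 at y ∈ {4}; common: ∅.
Collecting: common zeros = {(4, 6)}, so the count is 1.
Comparison with the Bézout bound: 1 ≤ 1 = deg(f)·deg(g), as expected for curves with no common component (the bound is attained).


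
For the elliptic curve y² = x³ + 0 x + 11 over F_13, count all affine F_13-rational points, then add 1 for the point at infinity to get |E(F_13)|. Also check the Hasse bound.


Affine points = {(1, 5), (1, 8), (3, 5), (3, 8), (4, 6), (4, 7), (7, 4), (7, 9), (8, 4), (8, 9), (9, 5), (9, 8), (10, 6), (10, 7), (11, 4), (11, 9), (12, 6), (12, 7)}; affine count = 18; |E(F_13)| = 19.

Discriminant check: Δ ∝ 4a³ + 27b² = 4·0³ + 27·11² = 4·0 + 27·121 ≡ 4 (mod 13). Nonzero ⇒ E is nonsingular.
For each x ∈ F_13, compute rhs = x³ + 0·x + 11 mod 13, then count y ∈ F_13 with y² ≡ rhs.
  x = 0: rhs = 11, matching y values: none (0 points).
  x = 1: rhs = 12, matching y values: 5, 8 (2 points).
  x = 2: rhs = 6, matching y values: none (0 points).
  x = 3: rhs = 12, matching y values: 5, 8 (2 points).
  x = 4: rhs = 10, matching y values: 6, 7 (2 points).
  x = 5: rhs = 6, matching y values: none (0 points).
  x = 6: rhs = 6, matching y values: none (0 points).
  x = 7: rhs = 3, matching y values: 4, 9 (2 points).
  x = 8: rhs = 3, matching y values: 4, 9 (2 points).
  x = 9: rhs = 12, matching y values: 5, 8 (2 points).
  x = 10: rhs = 10, matching y values: 6, 7 (2 points).
  x = 11: rhs = 3, matching y values: 4, 9 (2 points).
  x = 12: rhs = 10, matching y values: 6, 7 (2 points).
Total affine count: 18.
Full point count |E(F_13)| = 18 + 1 = 19.
Hasse bound: |19 − (13+1)| = |5| = 5 ≤ 2√13 ≈ 7.2111 ✓.


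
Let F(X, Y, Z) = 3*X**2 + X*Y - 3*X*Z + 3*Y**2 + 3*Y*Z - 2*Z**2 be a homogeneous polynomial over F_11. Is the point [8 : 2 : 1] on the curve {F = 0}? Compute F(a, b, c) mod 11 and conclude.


F(8,2,1) ≡ 2 (mod 11); P is NOT on the curve.

Evaluate F(8, 2, 1) term-by-term (mod 11).
  3*X**2 ↦ 3·64·1·1 = 192
  X*Y ↦ 1·8·2·1 = 16
  -3*X*Z ↦ -3·8·1·1 = -24
  3*Y**2 ↦ 3·1·4·1 = 12
  3*Y*Z ↦ 3·1·2·1 = 6
  -2*Z**2 ↦ -2·1·1·1 = -2
Sum: F(8, 2, 1) = (192) + (16) + (-24) + (12) + (6) + (-2) = 200.
Reducing mod 11: 200 ≡ 2 (mod 11).
Since F(a, b, c) ≡ 2 ≠ 0 (mod 11), P does NOT lie on the curve.


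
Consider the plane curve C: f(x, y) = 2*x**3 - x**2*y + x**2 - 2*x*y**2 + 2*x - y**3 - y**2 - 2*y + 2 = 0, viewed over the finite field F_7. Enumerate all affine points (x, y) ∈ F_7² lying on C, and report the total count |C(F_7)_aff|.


Affine F_7-points: {(0, 2), (1, 0), (1, 1), (1, 3), (2, 1), (2, 2), (2, 6), (4, 0), (4, 1), (4, 4), (5, 0), (6, 3)}; count = 12.

For each of the 49 pairs (x, y) ∈ F_7², evaluate f(x, y) mod 7. Record the zeros.
  x = 0: [0↦2, 1↦5, 2↦0, 3↦2, 4↦5, 5↦3, 6↦4]  zeros at y ∈ {2}
  x = 1: [0↦0, 1↦0, 2↦2, 3↦0, 4↦2, 5↦2, 6↦1]  zeros at y ∈ {0, 1, 3}
  x = 2: [0↦5, 1↦0, 2↦0, 3↦6, 4↦5, 5↦5, 6↦0]  zeros at y ∈ {1, 2, 6}
  x = 3: [0↦1, 1↦3, 2↦6, 3↦4, 4↦5, 5↦3, 6↦6]  zeros at y ∈ ∅
  x = 4: [0↦0, 1↦0, 2↦4, 3↦6, 4↦0, 5↦1, 6↦3]  zeros at y ∈ {0, 1, 4}
  x = 5: [0↦0, 1↦3, 2↦6, 3↦3, 4↦2, 5↦4, 6↦3]  zeros at y ∈ {0}
  x = 6: [0↦6, 1↦3, 2↦3, 3↦0, 4↦2, 5↦3, 6↦4]  zeros at y ∈ {3}
Collecting zeros: affine points = {(0, 2), (1, 0), (1, 1), (1, 3), (2, 1), (2, 2), (2, 6), (4, 0), (4, 1), (4, 4), (5, 0), (6, 3)}.
Total count |C(F_7)_aff| = 12.


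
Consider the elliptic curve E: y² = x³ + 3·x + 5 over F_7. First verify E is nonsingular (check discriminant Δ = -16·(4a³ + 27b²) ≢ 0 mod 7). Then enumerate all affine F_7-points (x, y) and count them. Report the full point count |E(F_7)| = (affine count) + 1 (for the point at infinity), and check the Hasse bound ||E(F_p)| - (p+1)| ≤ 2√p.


Affine points = {(1, 3), (1, 4), (4, 2), (4, 5), (6, 1), (6, 6)}; affine count = 6; |E(F_7)| = 7.

Discriminant check: Δ ∝ 4a³ + 27b² = 4·3³ + 27·5² = 4·27 + 27·25 ≡ 6 (mod 7). Nonzero ⇒ E is nonsingular.
For each x ∈ F_7, compute rhs = x³ + 3·x + 5 mod 7, then count y ∈ F_7 with y² ≡ rhs.
  x = 0: rhs = 5, matching y values: none (0 points).
  x = 1: rhs = 2, matching y values: 3, 4 (2 points).
  x = 2: rhs = 5, matching y values: none (0 points).
  x = 3: rhs = 6, matching y values: none (0 points).
  x = 4: rhs = 4, matching y values: 2, 5 (2 points).
  x = 5: rhs = 5, matching y values: none (0 points).
  x = 6: rhs = 1, matching y values: 1, 6 (2 points).
Total affine count: 6.
Full point count |E(F_7)| = 6 + 1 = 7.
Hasse bound: |7 − (7+1)| = |-1| = 1 ≤ 2√7 ≈ 5.2915 ✓.


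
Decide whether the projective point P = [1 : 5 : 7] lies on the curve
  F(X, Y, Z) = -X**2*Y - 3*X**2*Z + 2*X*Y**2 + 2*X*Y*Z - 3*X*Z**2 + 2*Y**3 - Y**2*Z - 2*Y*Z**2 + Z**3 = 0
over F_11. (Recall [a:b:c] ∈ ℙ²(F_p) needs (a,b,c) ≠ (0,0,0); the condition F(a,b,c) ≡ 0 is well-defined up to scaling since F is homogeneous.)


F(1,5,7) ≡ 7 (mod 11); P is NOT on the curve.

Evaluate F(1, 5, 7) term-by-term (mod 11).
  -X**2*Y ↦ -1·1·5·1 = -5
  -3*X**2*Z ↦ -3·1·1·7 = -21
  2*X*Y**2 ↦ 2·1·25·1 = 50
  2*X*Y*Z ↦ 2·1·5·7 = 70
  -3*X*Z**2 ↦ -3·1·1·49 = -147
  2*Y**3 ↦ 2·1·125·1 = 250
  -Y**2*Z ↦ -1·1·25·7 = -175
  -2*Y*Z**2 ↦ -2·1·5·49 = -490
  Z**3 ↦ 1·1·1·343 = 343
Sum: F(1, 5, 7) = (-5) + (-21) + (50) + (70) + (-147) + (250) + (-175) + (-490) + (343) = -125.
Reducing mod 11: -125 ≡ 7 (mod 11).
Since F(a, b, c) ≡ 7 ≠ 0 (mod 11), P does NOT lie on the curve.


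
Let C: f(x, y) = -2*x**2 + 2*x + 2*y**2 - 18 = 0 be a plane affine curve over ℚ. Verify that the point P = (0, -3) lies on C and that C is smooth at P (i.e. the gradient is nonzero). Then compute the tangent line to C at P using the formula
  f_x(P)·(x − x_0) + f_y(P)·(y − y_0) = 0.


Tangent line at P: 2*x - 12*y - 36 = 0.

Step 1: f(0, -3) = 0, so P lies on C.
Step 2: partial derivatives
  f_x(x, y) = 2 - 4*x, f_y(x, y) = 4*y.
  f_x(P) = 2, f_y(P) = -12 (gradient nonzero, so P is smooth).
Step 3: tangent line at P: 2·(x − 0) + -12·(y − -3) = 0.
Expanding: 2*x - 12*y - 36 = 0.


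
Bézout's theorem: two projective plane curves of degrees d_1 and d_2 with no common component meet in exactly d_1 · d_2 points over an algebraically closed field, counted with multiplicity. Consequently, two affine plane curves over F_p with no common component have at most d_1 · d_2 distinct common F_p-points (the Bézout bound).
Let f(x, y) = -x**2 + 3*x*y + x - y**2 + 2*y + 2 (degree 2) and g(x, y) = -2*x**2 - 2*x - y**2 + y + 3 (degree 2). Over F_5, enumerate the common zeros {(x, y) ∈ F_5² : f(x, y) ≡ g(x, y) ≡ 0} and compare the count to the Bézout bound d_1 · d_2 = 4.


Common zeros: {(2, 3)}; count = 1; Bézout bound = 4.

deg(f) = 2, deg(g) = 2, so Bézout bound = 4.
Scan x ∈ F_5. For each x, list the y ∈ F_5 with f(x, y) ≡ 0 and those with g(x, y) ≡ 0 (mod 5); the common zeros in that column are the intersection.
  x = 0: f ≡ 0 at y ∈ ∅; g ≡ 0 at y ∈ ∅; common: ∅.
  x = 1: f ≡ 0 at y ∈ ∅; g ≡ 0 at y ∈ ∅; common: ∅.
  x = 2: f ≡ 0 at y ∈ {0, 3}; g ≡ 0 at y ∈ {3}; common: {3}.
  x = 3: f ≡ 0 at y ∈ {3}; g ≡ 0 at y ∈ ∅; common: ∅.
  x = 4: f ≡ 0 at y ∈ {0, 4}; g ≡ 0 at y ∈ ∅; common: ∅.
Collecting: common zeros = {(2, 3)}, so the count is 1.
Comparison with the Bézout bound: 1 ≤ 4 = deg(f)·deg(g), as expected for curves with no common component (the affine F_5-count falls short of the bound because intersections may lie at infinity, over extension fields, or carry multiplicity).


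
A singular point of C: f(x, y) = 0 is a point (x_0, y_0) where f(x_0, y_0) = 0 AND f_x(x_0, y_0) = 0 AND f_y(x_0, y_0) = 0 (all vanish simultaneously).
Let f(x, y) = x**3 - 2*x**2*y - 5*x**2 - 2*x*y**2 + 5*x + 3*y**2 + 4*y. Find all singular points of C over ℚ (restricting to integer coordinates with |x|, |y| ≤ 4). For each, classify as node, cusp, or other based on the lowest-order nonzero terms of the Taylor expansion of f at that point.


Singular points: {(1, -1)}; classification: cusp.

Compute partial derivatives:
  f_x = 3*x**2 - 4*x*y - 10*x - 2*y**2 + 5.
  f_y = -2*x**2 - 4*x*y + 6*y + 4.
Scan x_0 ∈ {−4, ..., 4}. For each x_0, f_y(x_0, y) is a polynomial in y; find its integer roots y ∈ {−4, ..., 4}, then test f_x and f at those candidates.
  x = -4: f_y(-4, y) = 22*y - 28; no integer root y with |y| ≤ 4.
  x = -3: f_y(-3, y) = 18*y - 14; no integer root y with |y| ≤ 4.
  x = -2: f_y(-2, y) = 14*y - 4; no integer root y with |y| ≤ 4.
  x = -1: f_y(-1, y) = 10*y + 2; no integer root y with |y| ≤ 4.
  x = 0: f_y(0, y) = 6*y + 4; no integer root y with |y| ≤ 4.
  x = 1: f_y(1, y) = 2*y + 2; vanishes at y ∈ {-1}. (1, -1): f_x = 0, f = 0 — SINGULAR.
  x = 2: f_y(2, y) = -2*y - 4; vanishes at y ∈ {-2}. (2, -2): f_x = 5 ≠ 0.
  x = 3: f_y(3, y) = -6*y - 14; no integer root y with |y| ≤ 4.
  x = 4: f_y(4, y) = -10*y - 28; no integer root y with |y| ≤ 4.
Only singular point on the grid: (1, -1).
Classify: substitute x = 1 + u, y = -1 + v and expand: f = u**3 - 2*u**2*v - 2*u*v**2 + v**2.
No constant or linear terms (consistent with a singular point). Quadratic part: v**2. Cubic part: u**3 - 2*u**2*v - 2*u*v**2.
The quadratic part v**2 is a perfect square, so there is a single (double) tangent line v = 0, i.e. y = -1. Restricting the cubic part to that line (v = 0) leaves u**3 ≠ 0, so f is not divisible by v and the branch is v² ≈ -u**3 to lowest order — this is a cusp.
Classification: cusp.


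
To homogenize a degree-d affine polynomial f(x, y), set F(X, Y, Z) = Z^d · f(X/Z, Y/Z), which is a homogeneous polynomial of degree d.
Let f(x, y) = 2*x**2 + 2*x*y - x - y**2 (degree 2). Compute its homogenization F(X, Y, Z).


F(X, Y, Z) = 2*X**2 + 2*X*Y - X*Z - Y**2

deg(f) = 2.
Substitute x = X/Z, y = Y/Z into f, then multiply by Z^2.
  monomial 2·x^2·y^0 ↦ 2·X^2·Y^0·Z^0.
  monomial 2·x^1·y^1 ↦ 2·X^1·Y^1·Z^0.
  monomial -1·x^1·y^0 ↦ -1·X^1·Y^0·Z^1.
  monomial -1·x^0·y^2 ↦ -1·X^0·Y^2·Z^0.
Collecting: F(X, Y, Z) = 2*X**2 + 2*X*Y - X*Z - Y**2.


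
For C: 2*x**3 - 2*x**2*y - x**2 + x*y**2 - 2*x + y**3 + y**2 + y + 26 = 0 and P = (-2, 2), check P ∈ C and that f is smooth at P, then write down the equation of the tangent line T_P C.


Tangent line at P: 46*x + y + 90 = 0.

Step 1: f(-2, 2) = 0, so P lies on C.
Step 2: partial derivatives
  f_x(x, y) = 6*x**2 - 4*x*y - 2*x + y**2 - 2, f_y(x, y) = -2*x**2 + 2*x*y + 3*y**2 + 2*y + 1.
  f_x(P) = 46, f_y(P) = 1 (gradient nonzero, so P is smooth).
Step 3: tangent line at P: 46·(x − -2) + 1·(y − 2) = 0.
Expanding: 46*x + y + 90 = 0.


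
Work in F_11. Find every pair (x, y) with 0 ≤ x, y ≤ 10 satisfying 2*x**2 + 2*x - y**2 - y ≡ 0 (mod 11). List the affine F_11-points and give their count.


Affine F_11-points: {(0, 0), (0, 10), (2, 3), (2, 7), (3, 1), (3, 9), (7, 1), (7, 9), (8, 3), (8, 7), (10, 0), (10, 10)}; count = 12.

For each of the 121 pairs (x, y) ∈ F_11², evaluate f(x, y) mod 11. Record the zeros.
  x = 0: [0↦0, 1↦9, 2↦5, 3↦10, 4↦2, 5↦3, 6↦2, 7↦10, 8↦5, 9↦9, 10↦0]  zeros at y ∈ {0, 10}
  x = 1: [0↦4, 1↦2, 2↦9, 3↦3, 4↦6, 5↦7, 6↦6, 7↦3, 8↦9, 9↦2, 10↦4]  zeros at y ∈ ∅
  x = 2: [0↦1, 1↦10, 2↦6, 3↦0, 4↦3, 5↦4, 6↦3, 7↦0, 8↦6, 9↦10, 10↦1]  zeros at y ∈ {3, 7}
  x = 3: [0↦2, 1↦0, 2↦7, 3↦1, 4↦4, 5↦5, 6↦4, 7↦1, 8↦7, 9↦0, 10↦2]  zeros at y ∈ {1, 9}
  x = 4: [0↦7, 1↦5, 2↦1, 3↦6, 4↦9, 5↦10, 6↦9, 7↦6, 8↦1, 9↦5, 10↦7]  zeros at y ∈ ∅
  x = 5: [0↦5, 1↦3, 2↦10, 3↦4, 4↦7, 5↦8, 6↦7, 7↦4, 8↦10, 9↦3, 10↦5]  zeros at y ∈ ∅
  x = 6: [0↦7, 1↦5, 2↦1, 3↦6, 4↦9, 5↦10, 6↦9, 7↦6, 8↦1, 9↦5, 10↦7]  zeros at y ∈ ∅
  x = 7: [0↦2, 1↦0, 2↦7, 3↦1, 4↦4, 5↦5, 6↦4, 7↦1, 8↦7, 9↦0, 10↦2]  zeros at y ∈ {1, 9}
  x = 8: [0↦1, 1↦10, 2↦6, 3↦0, 4↦3, 5↦4, 6↦3, 7↦0, 8↦6, 9↦10, 10↦1]  zeros at y ∈ {3, 7}
  x = 9: [0↦4, 1↦2, 2↦9, 3↦3, 4↦6, 5↦7, 6↦6, 7↦3, 8↦9, 9↦2, 10↦4]  zeros at y ∈ ∅
  x = 10: [0↦0, 1↦9, 2↦5, 3↦10, 4↦2, 5↦3, 6↦2, 7↦10, 8↦5, 9↦9, 10↦0]  zeros at y ∈ {0, 10}
Collecting zeros: affine points = {(0, 0), (0, 10), (2, 3), (2, 7), (3, 1), (3, 9), (7, 1), (7, 9), (8, 3), (8, 7), (10, 0), (10, 10)}.
Total count |C(F_11)_aff| = 12.


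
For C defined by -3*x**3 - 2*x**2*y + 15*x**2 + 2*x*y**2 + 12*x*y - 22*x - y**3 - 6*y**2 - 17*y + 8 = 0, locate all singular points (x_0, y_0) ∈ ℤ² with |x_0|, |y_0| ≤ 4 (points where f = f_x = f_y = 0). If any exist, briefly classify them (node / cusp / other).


Singular points: {(2, -1)}; classification: node.

Compute partial derivatives:
  f_x = -9*x**2 - 4*x*y + 30*x + 2*y**2 + 12*y - 22.
  f_y = -2*x**2 + 4*x*y + 12*x - 3*y**2 - 12*y - 17.
Scan x_0 ∈ {−4, ..., 4}. For each x_0, f_y(x_0, y) is a polynomial in y; find its integer roots y ∈ {−4, ..., 4}, then test f_x and f at those candidates.
  x = -4: f_y(-4, y) = -3*y**2 - 28*y - 97; no integer root y with |y| ≤ 4.
  x = -3: f_y(-3, y) = -3*y**2 - 24*y - 71; no integer root y with |y| ≤ 4.
  x = -2: f_y(-2, y) = -3*y**2 - 20*y - 49; no integer root y with |y| ≤ 4.
  x = -1: f_y(-1, y) = -3*y**2 - 16*y - 31; no integer root y with |y| ≤ 4.
  x = 0: f_y(0, y) = -3*y**2 - 12*y - 17; no integer root y with |y| ≤ 4.
  x = 1: f_y(1, y) = -3*y**2 - 8*y - 7; no integer root y with |y| ≤ 4.
  x = 2: f_y(2, y) = -3*y**2 - 4*y - 1; vanishes at y ∈ {-1}. (2, -1): f_x = 0, f = 0 — SINGULAR.
  x = 3: f_y(3, y) = 1 - 3*y**2; no integer root y with |y| ≤ 4.
  x = 4: f_y(4, y) = -3*y**2 + 4*y - 1; vanishes at y ∈ {1}. (4, 1): f_x = -48 ≠ 0.
Only singular point on the grid: (2, -1).
Classify: substitute x = 2 + u, y = -1 + v and expand: f = -3*u**3 - 2*u**2*v - u**2 + 2*u*v**2 - v**3 + v**2.
No constant or linear terms (consistent with a singular point). Quadratic part: -u**2 + v**2. Cubic part: -3*u**3 - 2*u**2*v + 2*u*v**2 - v**3.
The quadratic part v**2 - u**2 = (v − u)(v + u) splits into two distinct linear factors, so there are two distinct tangent lines y − -1 = ±(x − 2) — this is a node (ordinary double point).
Classification: node.


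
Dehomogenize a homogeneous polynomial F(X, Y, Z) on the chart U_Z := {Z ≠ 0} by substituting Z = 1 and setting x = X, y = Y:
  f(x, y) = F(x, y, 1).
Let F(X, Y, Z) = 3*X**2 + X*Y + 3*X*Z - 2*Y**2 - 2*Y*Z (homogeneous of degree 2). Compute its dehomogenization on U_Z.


f(x, y) = 3*x**2 + x*y + 3*x - 2*y**2 - 2*y

On U_Z we set Z = 1. Each monomial c·X^i·Y^j·Z^k in F becomes c·x^i·y^j·1^k = c·x^i·y^j.
Substituting Z = 1: F(X, Y, 1) = 3*x**2 + x*y + 3*x - 2*y**2 - 2*y.
Note: deg(f) ≤ deg(F) = 2; strict inequality happens when F is divisible by Z (lost terms).


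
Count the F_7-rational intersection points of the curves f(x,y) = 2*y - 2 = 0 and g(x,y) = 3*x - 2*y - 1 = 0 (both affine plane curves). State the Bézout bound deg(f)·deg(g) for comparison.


Common zeros: {(1, 1)}; count = 1; Bézout bound = 1.

deg(f) = 1, deg(g) = 1, so Bézout bound = 1.
Scan x ∈ F_7. For each x, list the y ∈ F_7 with f(x, y) ≡ 0 and those with g(x, y) ≡ 0 (mod 7); the common zeros in that column are the intersection.
  x = 0: f ≡ 0 at y ∈ {1}; g ≡ 0 at y ∈ {3}; common: ∅.
  x = 1: f ≡ 0 at y ∈ {1}; g ≡ 0 at y ∈ {1}; common: {1}.
  x = 2: f ≡ 0 at y ∈ {1}; g ≡ 0 at y ∈ {6}; common: ∅.
  x = 3: f ≡ 0 at y ∈ {1}; g ≡ 0 at y ∈ {4}; common: ∅.
  x = 4: f ≡ 0 at y ∈ {1}; g ≡ 0 at y ∈ {2}; common: ∅.
  x = 5: f ≡ 0 at y ∈ {1}; g ≡ 0 at y ∈ {0}; common: ∅.
  x = 6: f ≡ 0 at y ∈ {1}; g ≡ 0 at y ∈ {5}; common: ∅.
Collecting: common zeros = {(1, 1)}, so the count is 1.
Comparison with the Bézout bound: 1 ≤ 1 = deg(f)·deg(g), as expected for curves with no common component (the bound is attained).


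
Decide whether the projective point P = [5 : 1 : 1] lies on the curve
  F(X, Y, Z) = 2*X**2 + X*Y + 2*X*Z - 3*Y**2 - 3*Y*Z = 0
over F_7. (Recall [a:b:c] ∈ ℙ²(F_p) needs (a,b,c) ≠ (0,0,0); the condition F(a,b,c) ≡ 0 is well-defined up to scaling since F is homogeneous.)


F(5,1,1) ≡ 3 (mod 7); P is NOT on the curve.

Evaluate F(5, 1, 1) term-by-term (mod 7).
  2*X**2 ↦ 2·25·1·1 = 50
  X*Y ↦ 1·5·1·1 = 5
  2*X*Z ↦ 2·5·1·1 = 10
  -3*Y**2 ↦ -3·1·1·1 = -3
  -3*Y*Z ↦ -3·1·1·1 = -3
Sum: F(5, 1, 1) = (50) + (5) + (10) + (-3) + (-3) = 59.
Reducing mod 7: 59 ≡ 3 (mod 7).
Since F(a, b, c) ≡ 3 ≠ 0 (mod 7), P does NOT lie on the curve.


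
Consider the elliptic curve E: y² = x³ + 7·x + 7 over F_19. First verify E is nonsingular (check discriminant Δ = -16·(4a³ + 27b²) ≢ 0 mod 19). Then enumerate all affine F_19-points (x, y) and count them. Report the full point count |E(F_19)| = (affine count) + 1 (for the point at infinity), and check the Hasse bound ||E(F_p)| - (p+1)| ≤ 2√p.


Affine points = {(0, 8), (0, 11), (3, 6), (3, 13), (4, 2), (4, 17), (7, 0), (8, 9), (8, 10), (9, 1), (9, 18), (11, 3), (11, 16), (16, 4), (16, 15), (17, 2), (17, 17)}; affine count = 17; |E(F_19)| = 18.

Discriminant check: Δ ∝ 4a³ + 27b² = 4·7³ + 27·7² = 4·343 + 27·49 ≡ 16 (mod 19). Nonzero ⇒ E is nonsingular.
For each x ∈ F_19, compute rhs = x³ + 7·x + 7 mod 19, then count y ∈ F_19 with y² ≡ rhs.
  x = 0: rhs = 7, matching y values: 8, 11 (2 points).
  x = 1: rhs = 15, matching y values: none (0 points).
  x = 2: rhs = 10, matching y values: none (0 points).
  x = 3: rhs = 17, matching y values: 6, 13 (2 points).
  x = 4: rhs = 4, matching y values: 2, 17 (2 points).
  x = 5: rhs = 15, matching y values: none (0 points).
  x = 6: rhs = 18, matching y values: none (0 points).
  x = 7: rhs = 0, matching y values: 0 (1 points).
  x = 8: rhs = 5, matching y values: 9, 10 (2 points).
  x = 9: rhs = 1, matching y values: 1, 18 (2 points).
  x = 10: rhs = 13, matching y values: none (0 points).
  x = 11: rhs = 9, matching y values: 3, 16 (2 points).
  x = 12: rhs = 14, matching y values: none (0 points).
  x = 13: rhs = 15, matching y values: none (0 points).
  x = 14: rhs = 18, matching y values: none (0 points).
  x = 15: rhs = 10, matching y values: none (0 points).
  x = 16: rhs = 16, matching y values: 4, 15 (2 points).
  x = 17: rhs = 4, matching y values: 2, 17 (2 points).
  x = 18: rhs = 18, matching y values: none (0 points).
Total affine count: 17.
Full point count |E(F_19)| = 17 + 1 = 18.
Hasse bound: |18 − (19+1)| = |-2| = 2 ≤ 2√19 ≈ 8.7178 ✓.


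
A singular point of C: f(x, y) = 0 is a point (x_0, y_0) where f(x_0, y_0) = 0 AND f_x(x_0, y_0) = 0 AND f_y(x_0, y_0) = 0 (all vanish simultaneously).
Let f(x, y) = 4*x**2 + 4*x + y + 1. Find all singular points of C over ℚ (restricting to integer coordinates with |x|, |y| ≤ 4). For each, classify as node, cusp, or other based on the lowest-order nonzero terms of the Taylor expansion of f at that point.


No singular points in the scanned grid; C is smooth there.

Compute partial derivatives:
  f_x = 8*x + 4.
  f_y = 1.
f_y = 1 is a nonzero constant, so f_y never vanishes: no point (x, y) can satisfy f = f_x = f_y = 0. In particular no (x, y) ∈ {−4, ..., 4}² is singular; the curve is smooth.


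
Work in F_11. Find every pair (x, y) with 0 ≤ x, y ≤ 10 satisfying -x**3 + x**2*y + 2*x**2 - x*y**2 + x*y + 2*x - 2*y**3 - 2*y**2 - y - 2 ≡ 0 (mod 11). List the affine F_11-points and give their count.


Affine F_11-points: {(0, 3), (1, 3), (1, 5), (1, 7), (4, 3), (6, 8), (7, 9), (8, 4), (9, 10)}; count = 9.

For each of the 121 pairs (x, y) ∈ F_11², evaluate f(x, y) mod 11. Record the zeros.
  x = 0: [0↦9, 1↦4, 2↦5, 3↦0, 4↦10, 5↦1, 6↦5, 7↦10, 8↦4, 9↦8, 10↦10]  zeros at y ∈ {3}
  x = 1: [0↦1, 1↦8, 2↦8, 3↦0, 4↦5, 5↦0, 6↦6, 7↦0, 8↦3, 9↦3, 10↦10]  zeros at y ∈ {3, 5, 7}
  x = 2: [0↦2, 1↦1, 2↦2, 3↦4, 4↦6, 5↦7, 6↦6, 7↦2, 8↦5, 9↦3, 10↦6]  zeros at y ∈ ∅
  x = 3: [0↦6, 1↦10, 2↦3, 3↦6, 4↦7, 5↦5, 6↦10, 7↦10, 8↦4, 9↦2, 10↦3]  zeros at y ∈ ∅
  x = 4: [0↦7, 1↦7, 2↦5, 3↦0, 4↦2, 5↦10, 6↦1, 7↦7, 8↦5, 9↦5, 10↦6]  zeros at y ∈ {3}
  x = 5: [0↦10, 1↦8, 2↦2, 3↦2, 4↦7, 5↦5, 6↦6, 7↦9, 8↦2, 9↦6, 10↦9]  zeros at y ∈ ∅
  x = 6: [0↦9, 1↦7, 2↦10, 3↦6, 4↦5, 5↦6, 6↦8, 7↦10, 8↦0, 9↦10, 10↦6]  zeros at y ∈ {8}
  x = 7: [0↦9, 1↦9, 2↦1, 3↦6, 4↦1, 5↦7, 6↦1, 7↦4, 8↦4, 9↦0, 10↦2]  zeros at y ∈ {9}
  x = 8: [0↦4, 1↦8, 2↦2, 3↦7, 4↦0, 5↦2, 6↦1, 7↦7, 8↦8, 9↦3, 10↦2]  zeros at y ∈ {4}
  x = 9: [0↦10, 1↦9, 2↦7, 3↦3, 4↦7, 5↦7, 6↦2, 7↦2, 8↦6, 9↦2, 10↦0]  zeros at y ∈ {10}
  x = 10: [0↦10, 1↦6, 2↦10, 3↦10, 4↦5, 5↦5, 6↦9, 7↦5, 8↦3, 9↦2, 10↦1]  zeros at y ∈ ∅
Collecting zeros: affine points = {(0, 3), (1, 3), (1, 5), (1, 7), (4, 3), (6, 8), (7, 9), (8, 4), (9, 10)}.
Total count |C(F_11)_aff| = 9.


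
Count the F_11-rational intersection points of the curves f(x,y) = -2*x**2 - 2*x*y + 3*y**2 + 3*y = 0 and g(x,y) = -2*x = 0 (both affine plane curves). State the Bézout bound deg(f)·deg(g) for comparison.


Common zeros: {(0, 0), (0, 10)}; count = 2; Bézout bound = 2.

deg(f) = 2, deg(g) = 1, so Bézout bound = 2.
Scan x ∈ F_11. For each x, list the y ∈ F_11 with f(x, y) ≡ 0 and those with g(x, y) ≡ 0 (mod 11); the common zeros in that column are the intersection.
  x = 0: f ≡ 0 at y ∈ {0, 10}; g ≡ 0 at y ∈ {0, 1, 2, 3, 4, 5, 6, 7, 8, 9, 10}; common: {0, 10}.
  x = 1: f ≡ 0 at y ∈ {8, 10}; g ≡ 0 at y ∈ ∅; common: ∅.
  x = 2: f ≡ 0 at y ∈ {7, 8}; g ≡ 0 at y ∈ ∅; common: ∅.
  x = 3: f ≡ 0 at y ∈ {3, 9}; g ≡ 0 at y ∈ ∅; common: ∅.
  x = 4: f ≡ 0 at y ∈ ∅; g ≡ 0 at y ∈ ∅; common: ∅.
  x = 5: f ≡ 0 at y ∈ {3}; g ≡ 0 at y ∈ ∅; common: ∅.
  x = 6: f ≡ 0 at y ∈ ∅; g ≡ 0 at y ∈ ∅; common: ∅.
  x = 7: f ≡ 0 at y ∈ ∅; g ≡ 0 at y ∈ ∅; common: ∅.
  x = 8: f ≡ 0 at y ∈ {4}; g ≡ 0 at y ∈ ∅; common: ∅.
  x = 9: f ≡ 0 at y ∈ ∅; g ≡ 0 at y ∈ ∅; common: ∅.
  x = 10: f ≡ 0 at y ∈ {4, 9}; g ≡ 0 at y ∈ ∅; common: ∅.
Collecting: common zeros = {(0, 0), (0, 10)}, so the count is 2.
Comparison with the Bézout bound: 2 ≤ 2 = deg(f)·deg(g), as expected for curves with no common component (the bound is attained).


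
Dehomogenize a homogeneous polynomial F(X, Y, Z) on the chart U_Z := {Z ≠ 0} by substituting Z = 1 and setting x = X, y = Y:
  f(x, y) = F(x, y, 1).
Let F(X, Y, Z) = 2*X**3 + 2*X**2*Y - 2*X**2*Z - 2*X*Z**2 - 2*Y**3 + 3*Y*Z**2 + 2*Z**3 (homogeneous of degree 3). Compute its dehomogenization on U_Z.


f(x, y) = 2*x**3 + 2*x**2*y - 2*x**2 - 2*x - 2*y**3 + 3*y + 2

On U_Z we set Z = 1. Each monomial c·X^i·Y^j·Z^k in F becomes c·x^i·y^j·1^k = c·x^i·y^j.
Substituting Z = 1: F(X, Y, 1) = 2*x**3 + 2*x**2*y - 2*x**2 - 2*x - 2*y**3 + 3*y + 2.
Note: deg(f) ≤ deg(F) = 3; strict inequality happens when F is divisible by Z (lost terms).


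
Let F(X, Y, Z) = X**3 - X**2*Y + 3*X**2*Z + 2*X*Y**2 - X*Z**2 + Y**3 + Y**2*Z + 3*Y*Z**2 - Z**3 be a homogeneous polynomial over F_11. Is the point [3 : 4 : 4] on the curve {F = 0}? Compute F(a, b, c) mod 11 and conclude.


F(3,4,4) ≡ 7 (mod 11); P is NOT on the curve.

Evaluate F(3, 4, 4) term-by-term (mod 11).
  X**3 ↦ 1·27·1·1 = 27
  -X**2*Y ↦ -1·9·4·1 = -36
  3*X**2*Z ↦ 3·9·1·4 = 108
  2*X*Y**2 ↦ 2·3·16·1 = 96
  -X*Z**2 ↦ -1·3·1·16 = -48
  Y**3 ↦ 1·1·64·1 = 64
  Y**2*Z ↦ 1·1·16·4 = 64
  3*Y*Z**2 ↦ 3·1·4·16 = 192
  -Z**3 ↦ -1·1·1·64 = -64
Sum: F(3, 4, 4) = (27) + (-36) + (108) + (96) + (-48) + (64) + (64) + (192) + (-64) = 403.
Reducing mod 11: 403 ≡ 7 (mod 11).
Since F(a, b, c) ≡ 7 ≠ 0 (mod 11), P does NOT lie on the curve.


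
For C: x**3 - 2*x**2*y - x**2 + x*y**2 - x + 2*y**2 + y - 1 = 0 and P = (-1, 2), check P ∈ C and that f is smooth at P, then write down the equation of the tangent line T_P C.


Tangent line at P: 16*x + 3*y + 10 = 0.

Step 1: f(-1, 2) = 0, so P lies on C.
Step 2: partial derivatives
  f_x(x, y) = 3*x**2 - 4*x*y - 2*x + y**2 - 1, f_y(x, y) = -2*x**2 + 2*x*y + 4*y + 1.
  f_x(P) = 16, f_y(P) = 3 (gradient nonzero, so P is smooth).
Step 3: tangent line at P: 16·(x − -1) + 3·(y − 2) = 0.
Expanding: 16*x + 3*y + 10 = 0.


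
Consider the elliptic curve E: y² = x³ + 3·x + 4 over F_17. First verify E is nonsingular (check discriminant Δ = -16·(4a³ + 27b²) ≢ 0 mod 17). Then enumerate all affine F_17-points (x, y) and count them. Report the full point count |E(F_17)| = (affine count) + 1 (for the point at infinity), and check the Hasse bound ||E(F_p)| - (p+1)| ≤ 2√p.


Affine points = {(0, 2), (0, 15), (1, 5), (1, 12), (2, 1), (2, 16), (5, 5), (5, 12), (6, 0), (8, 8), (8, 9), (11, 5), (11, 12), (12, 0), (13, 8), (13, 9), (14, 6), (14, 11), (16, 0)}; affine count = 19; |E(F_17)| = 20.

Discriminant check: Δ ∝ 4a³ + 27b² = 4·3³ + 27·4² = 4·27 + 27·16 ≡ 13 (mod 17). Nonzero ⇒ E is nonsingular.
For each x ∈ F_17, compute rhs = x³ + 3·x + 4 mod 17, then count y ∈ F_17 with y² ≡ rhs.
  x = 0: rhs = 4, matching y values: 2, 15 (2 points).
  x = 1: rhs = 8, matching y values: 5, 12 (2 points).
  x = 2: rhs = 1, matching y values: 1, 16 (2 points).
  x = 3: rhs = 6, matching y values: none (0 points).
  x = 4: rhs = 12, matching y values: none (0 points).
  x = 5: rhs = 8, matching y values: 5, 12 (2 points).
  x = 6: rhs = 0, matching y values: 0 (1 points).
  x = 7: rhs = 11, matching y values: none (0 points).
  x = 8: rhs = 13, matching y values: 8, 9 (2 points).
  x = 9: rhs = 12, matching y values: none (0 points).
  x = 10: rhs = 14, matching y values: none (0 points).
  x = 11: rhs = 8, matching y values: 5, 12 (2 points).
  x = 12: rhs = 0, matching y values: 0 (1 points).
  x = 13: rhs = 13, matching y values: 8, 9 (2 points).
  x = 14: rhs = 2, matching y values: 6, 11 (2 points).
  x = 15: rhs = 7, matching y values: none (0 points).
  x = 16: rhs = 0, matching y values: 0 (1 points).
Total affine count: 19.
Full point count |E(F_17)| = 19 + 1 = 20.
Hasse bound: |20 − (17+1)| = |2| = 2 ≤ 2√17 ≈ 8.2462 ✓.
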